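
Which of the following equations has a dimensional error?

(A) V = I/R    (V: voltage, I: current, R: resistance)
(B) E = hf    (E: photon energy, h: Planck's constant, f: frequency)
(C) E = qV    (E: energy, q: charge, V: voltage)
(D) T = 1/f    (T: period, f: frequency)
(A) V = I/R

The equation (A) V = I/R is dimensionally incorrect.

LHS (V): [I^-1 L^2 M T^-3]
RHS (I/R): [I^3 L^-2 M^-1 T^3] ✗

The dimensions do not match. The other three equations balance.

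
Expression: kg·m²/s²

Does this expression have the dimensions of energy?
Yes

The expression kg·m²/s² has dimensions [L^2 M T^-2], which is exactly energy [L^2 M T^-2].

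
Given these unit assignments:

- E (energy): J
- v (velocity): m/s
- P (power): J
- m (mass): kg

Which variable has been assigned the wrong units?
P

The variable P (power) should have units W, not J.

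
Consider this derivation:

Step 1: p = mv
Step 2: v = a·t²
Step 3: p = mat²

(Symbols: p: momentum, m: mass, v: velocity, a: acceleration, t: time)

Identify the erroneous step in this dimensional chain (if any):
Step 2

Step 1: p = mv → LHS [L M T^-1], RHS [L M T^-1] ✓
Step 2: v = a·t² → LHS [L T^-1], RHS [L] ✗

The first dimensional inconsistency appears in step 2: v = a·t²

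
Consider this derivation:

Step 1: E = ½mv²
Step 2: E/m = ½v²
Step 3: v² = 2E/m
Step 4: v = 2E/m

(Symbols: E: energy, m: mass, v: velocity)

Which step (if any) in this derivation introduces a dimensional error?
Step 4

Step 1: E = ½mv² → LHS [L^2 M T^-2], RHS [L^2 M T^-2] ✓
Step 2: E/m = ½v² → LHS [L^2 T^-2], RHS [L^2 T^-2] ✓
Step 3: v² = 2E/m → LHS [L^2 T^-2], RHS [L^2 T^-2] ✓
Step 4: v = 2E/m → LHS [L T^-1], RHS [L^2 T^-2] ✗

The first dimensional inconsistency appears in step 4: v = 2E/m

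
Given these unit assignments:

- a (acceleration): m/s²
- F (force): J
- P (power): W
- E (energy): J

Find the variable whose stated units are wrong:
F

The variable F (force) should have units N, not J.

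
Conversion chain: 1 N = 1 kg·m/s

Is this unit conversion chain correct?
The chain is incorrect (it contains an error).

Incorrect: Newton is kg·m/s², not kg·m/s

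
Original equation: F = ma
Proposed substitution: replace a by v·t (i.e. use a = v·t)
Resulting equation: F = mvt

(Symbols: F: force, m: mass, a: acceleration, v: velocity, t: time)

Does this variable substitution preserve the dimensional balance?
No

[a] = [L T^-2] and [v·t] = [L]. These differ, so the substitution replaces a quantity by one of different dimensions and the result F = mvt has LHS [L M T^-2] vs RHS [L M] — inconsistent.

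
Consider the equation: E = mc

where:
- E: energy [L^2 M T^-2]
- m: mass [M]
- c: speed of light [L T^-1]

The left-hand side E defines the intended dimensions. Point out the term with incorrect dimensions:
The right-hand side term mc

E has dimensions [L^2 M T^-2], but mc has dimensions [L M T^-1], so the term mc is dimensionally wrong for E.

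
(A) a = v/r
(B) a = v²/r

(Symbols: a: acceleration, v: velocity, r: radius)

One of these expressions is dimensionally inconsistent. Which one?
(A)

(A) a = v/r: LHS [L T^-2], RHS [T^-1] ✗
(B) a = v²/r: LHS [L T^-2], RHS [L T^-2] ✓

Expression (A) a = v/r is dimensionally incorrect.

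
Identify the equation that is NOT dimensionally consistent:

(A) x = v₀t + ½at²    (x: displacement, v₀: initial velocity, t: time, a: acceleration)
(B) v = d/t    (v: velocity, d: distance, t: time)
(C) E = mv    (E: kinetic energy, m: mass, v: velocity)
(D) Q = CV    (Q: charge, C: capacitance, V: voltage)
(C) E = mv

The equation (C) E = mv is dimensionally incorrect.

LHS (E): [L^2 M T^-2]
RHS (mv): [L M T^-1] ✗

The dimensions do not match. The other three equations balance.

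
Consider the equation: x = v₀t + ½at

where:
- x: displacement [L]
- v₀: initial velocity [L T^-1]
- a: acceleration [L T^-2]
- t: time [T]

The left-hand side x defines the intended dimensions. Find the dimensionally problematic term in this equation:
The term ½at

Checking each RHS term against the LHS:
- v₀t: [L] — matches x [L] ✓
- ½at: [L T^-1] — does NOT match x [L] ✗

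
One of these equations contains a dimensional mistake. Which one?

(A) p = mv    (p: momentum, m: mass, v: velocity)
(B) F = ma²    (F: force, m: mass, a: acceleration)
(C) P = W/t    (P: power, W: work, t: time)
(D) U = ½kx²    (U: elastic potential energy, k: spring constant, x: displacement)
(B) F = ma²

The equation (B) F = ma² is dimensionally incorrect.

LHS (F): [L M T^-2]
RHS (ma²): [L^2 M T^-4] ✗

The dimensions do not match. The other three equations balance.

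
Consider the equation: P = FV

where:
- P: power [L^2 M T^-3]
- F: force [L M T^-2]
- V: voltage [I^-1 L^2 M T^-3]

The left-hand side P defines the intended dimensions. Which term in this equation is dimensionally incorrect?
The right-hand side term FV

P has dimensions [L^2 M T^-3], but FV has dimensions [I^-1 L^3 M^2 T^-5], so the term FV is dimensionally wrong for P.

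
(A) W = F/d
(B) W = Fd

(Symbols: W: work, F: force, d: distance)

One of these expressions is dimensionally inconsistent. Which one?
(A)

(A) W = F/d: LHS [L^2 M T^-2], RHS [M T^-2] ✗
(B) W = Fd: LHS [L^2 M T^-2], RHS [L^2 M T^-2] ✓

Expression (A) W = F/d is dimensionally incorrect.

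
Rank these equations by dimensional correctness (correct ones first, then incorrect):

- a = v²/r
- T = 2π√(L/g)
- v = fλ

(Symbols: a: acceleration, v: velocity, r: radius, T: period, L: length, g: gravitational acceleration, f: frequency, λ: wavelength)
Dimensionally correct: a = v²/r, T = 2π√(L/g), v = fλ
Dimensionally incorrect: none
Ordered (correct first, then incorrect): a = v²/r, T = 2π√(L/g), v = fλ

- a = v²/r: LHS [L T^-2], RHS [L T^-2] → correct ✓
- T = 2π√(L/g): LHS [T], RHS [T] → correct ✓
- v = fλ: LHS [L T^-1], RHS [L T^-1] → correct ✓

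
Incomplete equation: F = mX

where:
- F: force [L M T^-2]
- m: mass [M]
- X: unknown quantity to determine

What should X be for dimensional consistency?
X = a (acceleration), dimensions [L T^-2]

F has dimensions [L M T^-2]; the rest of the RHS (m) has dimensions [M].
So X must have dimensions [L T^-2] — X = a (acceleration).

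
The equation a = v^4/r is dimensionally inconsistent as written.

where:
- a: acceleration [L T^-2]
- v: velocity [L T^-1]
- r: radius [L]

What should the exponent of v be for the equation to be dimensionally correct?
The exponent of v should be 2: a = v^2/r

The LHS a has dimensions [L T^-2]; v has dimensions [L T^-1].
As written, the RHS v^4/r (exponent 4 on v) has dimensions [L^3 T^-4], which does not match.
With exponent 2, the RHS v^2/r has dimensions [L T^-2], matching the LHS.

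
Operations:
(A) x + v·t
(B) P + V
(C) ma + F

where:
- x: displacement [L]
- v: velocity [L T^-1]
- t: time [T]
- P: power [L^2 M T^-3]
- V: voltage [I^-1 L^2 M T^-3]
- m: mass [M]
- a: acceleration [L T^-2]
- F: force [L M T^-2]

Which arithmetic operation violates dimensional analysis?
(B) P + V

(A) x + v·t: x [L] and v·t [L] — same dimensions ✓
(B) P + V: P [L^2 M T^-3] and V [I^-1 L^2 M T^-3] — different dimensions cannot be added/subtracted ✗
(C) ma + F: ma [L M T^-2] and F [L M T^-2] — same dimensions ✓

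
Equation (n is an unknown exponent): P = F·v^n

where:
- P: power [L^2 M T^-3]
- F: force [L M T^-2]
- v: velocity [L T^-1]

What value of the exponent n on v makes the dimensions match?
n = 1

P has dimensions [L^2 M T^-3]; v has dimensions [L T^-1].
The rest of the RHS has dimensions [L M T^-2], so v^n must supply [L T^-1].
With n = 1: F·v^1 has dimensions [L^2 M T^-3], matching the LHS ✓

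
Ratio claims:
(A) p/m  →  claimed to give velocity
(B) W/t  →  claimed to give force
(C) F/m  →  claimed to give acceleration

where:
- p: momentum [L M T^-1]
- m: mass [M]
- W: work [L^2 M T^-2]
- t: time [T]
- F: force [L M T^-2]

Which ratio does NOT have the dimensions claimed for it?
(B) W/t does not give force

(A) p/m: [L T^-1] = velocity [L T^-1] ✓
(B) W/t: [L^2 M T^-3] ≠ force [L M T^-2] ✗
(C) F/m: [L T^-2] = acceleration [L T^-2] ✓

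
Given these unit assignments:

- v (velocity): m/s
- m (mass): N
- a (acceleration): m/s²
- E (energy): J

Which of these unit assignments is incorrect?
m

The variable m (mass) should have units kg, not N.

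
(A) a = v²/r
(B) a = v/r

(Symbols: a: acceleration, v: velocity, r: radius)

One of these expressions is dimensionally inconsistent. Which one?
(B)

(A) a = v²/r: LHS [L T^-2], RHS [L T^-2] ✓
(B) a = v/r: LHS [L T^-2], RHS [T^-1] ✗

Expression (B) a = v/r is dimensionally incorrect.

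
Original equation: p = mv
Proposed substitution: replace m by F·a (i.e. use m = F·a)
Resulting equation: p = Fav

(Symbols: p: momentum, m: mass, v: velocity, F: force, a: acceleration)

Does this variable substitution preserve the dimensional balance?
No

[m] = [M] and [F·a] = [L^2 M T^-4]. These differ, so the substitution replaces a quantity by one of different dimensions and the result p = Fav has LHS [L M T^-1] vs RHS [L^3 M T^-5] — inconsistent.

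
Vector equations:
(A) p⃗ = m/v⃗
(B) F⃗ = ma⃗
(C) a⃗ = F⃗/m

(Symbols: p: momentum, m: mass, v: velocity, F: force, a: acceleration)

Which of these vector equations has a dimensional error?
(A) p⃗ = m/v⃗

(A) p⃗ = m/v⃗: LHS [L M T^-1], RHS [L^-1 M T] ✗ — momentum is mass times velocity; should be mv⃗ (and division by a vector is undefined)
(B) F⃗ = ma⃗: LHS [L M T^-2], RHS [L M T^-2] ✓ — Force and acceleration are vectors, mass is a scalar
(C) a⃗ = F⃗/m: LHS [L T^-2], RHS [L T^-2] ✓ — force (vector) divided by mass (scalar)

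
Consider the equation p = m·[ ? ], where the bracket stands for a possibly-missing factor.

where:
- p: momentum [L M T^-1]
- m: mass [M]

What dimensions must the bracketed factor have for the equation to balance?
[L T^-1] — velocity (e.g. v)

p has dimensions [L M T^-1]; m has dimensions [M].
The bracketed factor must supply [L M T^-1] / [M] = [L T^-1].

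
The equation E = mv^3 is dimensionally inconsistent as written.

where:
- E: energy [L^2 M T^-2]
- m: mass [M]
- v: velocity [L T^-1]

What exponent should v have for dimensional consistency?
The exponent of v should be 2: E = mv^2

The LHS E has dimensions [L^2 M T^-2]; v has dimensions [L T^-1].
As written, the RHS mv^3 (exponent 3 on v) has dimensions [L^3 M T^-3], which does not match.
With exponent 2, the RHS mv^2 has dimensions [L^2 M T^-2], matching the LHS.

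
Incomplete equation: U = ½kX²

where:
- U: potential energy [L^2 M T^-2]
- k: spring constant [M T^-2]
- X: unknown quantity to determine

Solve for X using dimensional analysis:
X = x (displacement), dimensions [L]

U has dimensions [L^2 M T^-2]; the rest of the RHS (½k) has dimensions [M T^-2].
So X² must have dimensions [L^2], i.e. X has dimensions [L] — X = x (displacement).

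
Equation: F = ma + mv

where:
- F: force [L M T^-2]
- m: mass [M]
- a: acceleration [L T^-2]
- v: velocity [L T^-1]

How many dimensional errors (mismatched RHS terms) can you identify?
1

LHS F: [L M T^-2]
- ma: [L M T^-2] ✓
- mv: [L M T^-1] ✗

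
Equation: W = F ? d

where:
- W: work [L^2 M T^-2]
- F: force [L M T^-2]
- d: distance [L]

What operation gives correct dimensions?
multiplication (×): W = F × d

W [L^2 M T^-2]; F [L M T^-2]; d [L].
F × d → [L^2 M T^-2] ✓
F ÷ d → [M T^-2] ✗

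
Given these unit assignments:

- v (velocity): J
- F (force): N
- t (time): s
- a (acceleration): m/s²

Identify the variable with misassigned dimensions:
v

The variable v (velocity) should have units m/s, not J.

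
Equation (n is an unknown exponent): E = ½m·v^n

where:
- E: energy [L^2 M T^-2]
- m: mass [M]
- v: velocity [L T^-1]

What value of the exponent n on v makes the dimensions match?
n = 2

E has dimensions [L^2 M T^-2]; v has dimensions [L T^-1].
The rest of the RHS has dimensions [M], so v^n must supply [L^2 T^-2].
With n = 2: ½m·v^2 has dimensions [L^2 M T^-2], matching the LHS ✓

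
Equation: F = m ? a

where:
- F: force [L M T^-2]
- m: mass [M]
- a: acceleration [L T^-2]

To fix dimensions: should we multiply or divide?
multiplication (×): F = m × a

F [L M T^-2]; m [M]; a [L T^-2].
m × a → [L M T^-2] ✓
m ÷ a → [L^-1 M T^2] ✗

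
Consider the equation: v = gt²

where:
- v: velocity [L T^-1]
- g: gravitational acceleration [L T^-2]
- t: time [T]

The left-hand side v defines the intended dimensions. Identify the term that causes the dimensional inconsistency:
The right-hand side term gt²

v has dimensions [L T^-1], but gt² has dimensions [L], so the term gt² is dimensionally wrong for v.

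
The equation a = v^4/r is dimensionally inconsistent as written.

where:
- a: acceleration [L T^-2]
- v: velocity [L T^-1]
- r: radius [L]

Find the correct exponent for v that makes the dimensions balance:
The exponent of v should be 2: a = v^2/r

The LHS a has dimensions [L T^-2]; v has dimensions [L T^-1].
As written, the RHS v^4/r (exponent 4 on v) has dimensions [L^3 T^-4], which does not match.
With exponent 2, the RHS v^2/r has dimensions [L T^-2], matching the LHS.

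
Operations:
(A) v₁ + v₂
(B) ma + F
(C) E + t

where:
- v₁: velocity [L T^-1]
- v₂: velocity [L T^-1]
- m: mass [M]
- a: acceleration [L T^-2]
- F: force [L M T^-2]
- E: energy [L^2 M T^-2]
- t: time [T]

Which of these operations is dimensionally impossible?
(C) E + t

(A) v₁ + v₂: v₁ [L T^-1] and v₂ [L T^-1] — same dimensions ✓
(B) ma + F: ma [L M T^-2] and F [L M T^-2] — same dimensions ✓
(C) E + t: E [L^2 M T^-2] and t [T] — different dimensions cannot be added/subtracted ✗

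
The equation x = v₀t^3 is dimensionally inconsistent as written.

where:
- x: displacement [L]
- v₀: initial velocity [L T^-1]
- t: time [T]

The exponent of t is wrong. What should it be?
The exponent of t should be 1: x = v₀t

The LHS x has dimensions [L]; t has dimensions [T].
As written, the RHS v₀t^3 (exponent 3 on t) has dimensions [L T^2], which does not match.
With exponent 1, the RHS v₀t has dimensions [L], matching the LHS.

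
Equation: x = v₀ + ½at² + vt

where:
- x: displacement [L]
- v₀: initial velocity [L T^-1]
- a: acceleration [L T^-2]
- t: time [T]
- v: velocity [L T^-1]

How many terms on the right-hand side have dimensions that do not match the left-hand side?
1

LHS x: [L]
- v₀: [L T^-1] ✗
- ½at²: [L] ✓
- vt: [L] ✓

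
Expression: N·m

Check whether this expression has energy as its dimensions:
Yes

The expression N·m has dimensions [L^2 M T^-2], which is exactly energy [L^2 M T^-2].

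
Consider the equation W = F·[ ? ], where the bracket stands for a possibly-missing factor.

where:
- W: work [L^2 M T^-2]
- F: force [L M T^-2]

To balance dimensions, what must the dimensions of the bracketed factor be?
[L] — length (e.g. a distance d)

W has dimensions [L^2 M T^-2]; F has dimensions [L M T^-2].
The bracketed factor must supply [L^2 M T^-2] / [L M T^-2] = [L].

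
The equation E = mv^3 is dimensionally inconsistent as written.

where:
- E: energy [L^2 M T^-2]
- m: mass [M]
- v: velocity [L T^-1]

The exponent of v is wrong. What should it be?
The exponent of v should be 2: E = mv^2

The LHS E has dimensions [L^2 M T^-2]; v has dimensions [L T^-1].
As written, the RHS mv^3 (exponent 3 on v) has dimensions [L^3 M T^-3], which does not match.
With exponent 2, the RHS mv^2 has dimensions [L^2 M T^-2], matching the LHS.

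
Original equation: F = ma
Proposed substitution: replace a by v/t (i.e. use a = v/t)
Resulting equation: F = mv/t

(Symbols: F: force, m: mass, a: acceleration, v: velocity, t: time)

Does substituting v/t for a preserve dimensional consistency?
Yes

[a] = [L T^-2] and [v/t] = [L T^-2]. These match, so the substitution replaces a quantity by one of the same dimensions and the result F = mv/t has LHS [L M T^-2] vs RHS [L M T^-2] — still consistent.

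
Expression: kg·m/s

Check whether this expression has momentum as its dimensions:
Yes

The expression kg·m/s has dimensions [L M T^-1], which is exactly momentum [L M T^-1].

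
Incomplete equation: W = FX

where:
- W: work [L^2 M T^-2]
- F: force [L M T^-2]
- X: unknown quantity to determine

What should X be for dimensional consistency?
X = d (distance), dimensions [L]

W has dimensions [L^2 M T^-2]; the rest of the RHS (F) has dimensions [L M T^-2].
So X must have dimensions [L] — X = d (distance).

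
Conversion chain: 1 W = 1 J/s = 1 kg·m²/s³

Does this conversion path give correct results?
The chain is correct (no errors).

Correct: Watt is Joule per second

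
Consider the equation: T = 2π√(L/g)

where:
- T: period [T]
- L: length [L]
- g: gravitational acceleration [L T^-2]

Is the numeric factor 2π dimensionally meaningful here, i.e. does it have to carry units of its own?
No

T has dimensions [T] and √(L/g) already has dimensions [T], so the equation balances without 2π contributing any dimensions. 2π is a pure (dimensionless) number; changing or removing it would not affect dimensional consistency.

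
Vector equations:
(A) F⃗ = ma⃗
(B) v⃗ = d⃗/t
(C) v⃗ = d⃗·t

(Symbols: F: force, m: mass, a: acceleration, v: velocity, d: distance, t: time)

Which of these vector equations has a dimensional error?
(C) v⃗ = d⃗·t

(A) F⃗ = ma⃗: LHS [L M T^-2], RHS [L M T^-2] ✓ — Force and acceleration are vectors, mass is a scalar
(B) v⃗ = d⃗/t: LHS [L T^-1], RHS [L T^-1] ✓ — displacement (vector) divided by time (scalar)
(C) v⃗ = d⃗·t: LHS [L T^-1], RHS [L T] ✗ — velocity is displacement per time; should be d⃗/t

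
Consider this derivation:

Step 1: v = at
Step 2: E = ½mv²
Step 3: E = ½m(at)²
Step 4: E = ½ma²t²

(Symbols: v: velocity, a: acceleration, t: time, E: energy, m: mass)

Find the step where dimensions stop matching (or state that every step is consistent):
No step introduces an error — all steps are dimensionally consistent.

Step 1: v = at → LHS [L T^-1], RHS [L T^-1] ✓
Step 2: E = ½mv² → LHS [L^2 M T^-2], RHS [L^2 M T^-2] ✓
Step 3: E = ½m(at)² → LHS [L^2 M T^-2], RHS [L^2 M T^-2] ✓
Step 4: E = ½ma²t² → LHS [L^2 M T^-2], RHS [L^2 M T^-2] ✓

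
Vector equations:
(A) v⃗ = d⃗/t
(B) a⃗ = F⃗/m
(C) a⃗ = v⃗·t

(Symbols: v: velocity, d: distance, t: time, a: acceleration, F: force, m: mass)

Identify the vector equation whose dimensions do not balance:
(C) a⃗ = v⃗·t

(A) v⃗ = d⃗/t: LHS [L T^-1], RHS [L T^-1] ✓ — displacement (vector) divided by time (scalar)
(B) a⃗ = F⃗/m: LHS [L T^-2], RHS [L T^-2] ✓ — force (vector) divided by mass (scalar)
(C) a⃗ = v⃗·t: LHS [L T^-2], RHS [L] ✗ — acceleration is velocity per time; should be v⃗/t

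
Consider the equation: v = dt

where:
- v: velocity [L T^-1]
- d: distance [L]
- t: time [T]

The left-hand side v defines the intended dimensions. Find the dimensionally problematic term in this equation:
The right-hand side term dt

v has dimensions [L T^-1], but dt has dimensions [L T], so the term dt is dimensionally wrong for v.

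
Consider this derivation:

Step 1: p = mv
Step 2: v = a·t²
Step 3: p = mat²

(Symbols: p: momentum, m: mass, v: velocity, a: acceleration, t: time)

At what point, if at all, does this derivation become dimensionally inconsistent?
Step 2

Step 1: p = mv → LHS [L M T^-1], RHS [L M T^-1] ✓
Step 2: v = a·t² → LHS [L T^-1], RHS [L] ✗

The first dimensional inconsistency appears in step 2: v = a·t²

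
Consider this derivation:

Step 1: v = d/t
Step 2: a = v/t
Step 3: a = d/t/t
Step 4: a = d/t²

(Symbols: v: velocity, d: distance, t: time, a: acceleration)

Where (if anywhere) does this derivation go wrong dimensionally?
No step introduces an error — all steps are dimensionally consistent.

Step 1: v = d/t → LHS [L T^-1], RHS [L T^-1] ✓
Step 2: a = v/t → LHS [L T^-2], RHS [L T^-2] ✓
Step 3: a = d/t/t → LHS [L T^-2], RHS [L T^-2] ✓
Step 4: a = d/t² → LHS [L T^-2], RHS [L T^-2] ✓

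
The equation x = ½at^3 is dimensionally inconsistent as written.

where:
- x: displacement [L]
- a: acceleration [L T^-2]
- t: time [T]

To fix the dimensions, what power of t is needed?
The exponent of t should be 2: x = ½at^2

The LHS x has dimensions [L]; t has dimensions [T].
As written, the RHS ½at^3 (exponent 3 on t) has dimensions [L T], which does not match.
With exponent 2, the RHS ½at^2 has dimensions [L], matching the LHS.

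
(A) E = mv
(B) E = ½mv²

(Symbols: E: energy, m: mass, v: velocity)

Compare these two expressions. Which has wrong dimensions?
(A)

(A) E = mv: LHS [L^2 M T^-2], RHS [L M T^-1] ✗
(B) E = ½mv²: LHS [L^2 M T^-2], RHS [L^2 M T^-2] ✓

Expression (A) E = mv is dimensionally incorrect.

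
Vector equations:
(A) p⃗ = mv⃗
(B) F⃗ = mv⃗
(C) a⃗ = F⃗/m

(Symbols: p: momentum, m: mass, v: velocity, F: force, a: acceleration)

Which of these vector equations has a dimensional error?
(B) F⃗ = mv⃗

(A) p⃗ = mv⃗: LHS [L M T^-1], RHS [L M T^-1] ✓ — mass (scalar) times velocity (vector)
(B) F⃗ = mv⃗: LHS [L M T^-2], RHS [L M T^-1] ✗ — mass times velocity is momentum, not force; should be ma⃗
(C) a⃗ = F⃗/m: LHS [L T^-2], RHS [L T^-2] ✓ — force (vector) divided by mass (scalar)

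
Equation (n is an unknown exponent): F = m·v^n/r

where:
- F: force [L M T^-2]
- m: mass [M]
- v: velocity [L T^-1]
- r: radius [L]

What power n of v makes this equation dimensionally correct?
n = 2

F has dimensions [L M T^-2]; v has dimensions [L T^-1].
The rest of the RHS has dimensions [L^-1 M], so v^n must supply [L^2 T^-2].
With n = 2: m·v^2/r has dimensions [L M T^-2], matching the LHS ✓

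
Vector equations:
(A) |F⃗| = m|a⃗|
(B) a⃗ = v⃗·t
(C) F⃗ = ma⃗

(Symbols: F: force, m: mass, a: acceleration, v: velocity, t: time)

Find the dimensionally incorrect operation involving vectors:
(B) a⃗ = v⃗·t

(A) |F⃗| = m|a⃗|: LHS [L M T^-2], RHS [L M T^-2] ✓ — magnitudes of vectors are scalars
(B) a⃗ = v⃗·t: LHS [L T^-2], RHS [L] ✗ — acceleration is velocity per time; should be v⃗/t
(C) F⃗ = ma⃗: LHS [L M T^-2], RHS [L M T^-2] ✓ — Force and acceleration are vectors, mass is a scalar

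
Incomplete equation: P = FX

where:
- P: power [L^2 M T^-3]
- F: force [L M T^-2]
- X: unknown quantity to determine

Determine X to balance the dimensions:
X = v (velocity), dimensions [L T^-1]

P has dimensions [L^2 M T^-3]; the rest of the RHS (F) has dimensions [L M T^-2].
So X must have dimensions [L T^-1] — X = v (velocity).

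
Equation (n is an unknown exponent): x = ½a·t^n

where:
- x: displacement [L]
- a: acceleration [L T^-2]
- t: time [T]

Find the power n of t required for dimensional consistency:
n = 2

x has dimensions [L]; t has dimensions [T].
The rest of the RHS has dimensions [L T^-2], so t^n must supply [T^2].
With n = 2: ½a·t^2 has dimensions [L], matching the LHS ✓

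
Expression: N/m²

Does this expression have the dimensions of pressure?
Yes

The expression N/m² has dimensions [L^-1 M T^-2], which is exactly pressure [L^-1 M T^-2].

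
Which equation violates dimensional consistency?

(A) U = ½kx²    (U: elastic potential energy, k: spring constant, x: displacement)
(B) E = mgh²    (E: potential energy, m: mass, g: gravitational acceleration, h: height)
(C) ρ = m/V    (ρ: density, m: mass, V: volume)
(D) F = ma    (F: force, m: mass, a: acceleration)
(B) E = mgh²

The equation (B) E = mgh² is dimensionally incorrect.

LHS (E): [L^2 M T^-2]
RHS (mgh²): [L^3 M T^-2] ✗

The dimensions do not match. The other three equations balance.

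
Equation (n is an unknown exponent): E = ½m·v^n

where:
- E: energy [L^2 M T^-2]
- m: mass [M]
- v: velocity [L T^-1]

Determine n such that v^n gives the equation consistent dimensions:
n = 2

E has dimensions [L^2 M T^-2]; v has dimensions [L T^-1].
The rest of the RHS has dimensions [M], so v^n must supply [L^2 T^-2].
With n = 2: ½m·v^2 has dimensions [L^2 M T^-2], matching the LHS ✓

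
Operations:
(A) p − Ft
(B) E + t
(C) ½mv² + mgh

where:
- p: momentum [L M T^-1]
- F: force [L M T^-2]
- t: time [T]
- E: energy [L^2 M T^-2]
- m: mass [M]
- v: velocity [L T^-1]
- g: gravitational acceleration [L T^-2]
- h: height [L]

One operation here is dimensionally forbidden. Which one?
(B) E + t

(A) p − Ft: p [L M T^-1] and Ft [L M T^-1] — same dimensions ✓
(B) E + t: E [L^2 M T^-2] and t [T] — different dimensions cannot be added/subtracted ✗
(C) ½mv² + mgh: ½mv² [L^2 M T^-2] and mgh [L^2 M T^-2] — same dimensions ✓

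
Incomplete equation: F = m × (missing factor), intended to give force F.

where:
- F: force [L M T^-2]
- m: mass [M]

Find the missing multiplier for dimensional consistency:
a (acceleration), dimensions [L T^-2]

F has dimensions [L M T^-2] and m has dimensions [M].
The missing factor must have dimensions [L M T^-2] / [M] = [L T^-2], i.e. acceleration (a).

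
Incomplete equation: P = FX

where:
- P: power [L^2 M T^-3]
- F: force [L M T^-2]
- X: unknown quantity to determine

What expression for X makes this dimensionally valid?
X = v (velocity), dimensions [L T^-1]

P has dimensions [L^2 M T^-3]; the rest of the RHS (F) has dimensions [L M T^-2].
So X must have dimensions [L T^-1] — X = v (velocity).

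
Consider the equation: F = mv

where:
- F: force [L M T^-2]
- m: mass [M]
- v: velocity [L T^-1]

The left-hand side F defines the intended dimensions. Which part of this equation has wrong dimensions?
The right-hand side term mv

F has dimensions [L M T^-2], but mv has dimensions [L M T^-1], so the term mv is dimensionally wrong for F.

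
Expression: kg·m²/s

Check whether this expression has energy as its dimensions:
No

The expression kg·m²/s has dimensions [L^2 M T^-1], but energy has dimensions [L^2 M T^-2].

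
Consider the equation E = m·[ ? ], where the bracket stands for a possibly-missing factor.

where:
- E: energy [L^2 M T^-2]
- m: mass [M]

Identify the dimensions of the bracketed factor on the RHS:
[L^2 T^-2] — velocity squared (e.g. v²)

E has dimensions [L^2 M T^-2]; m has dimensions [M].
The bracketed factor must supply [L^2 M T^-2] / [M] = [L^2 T^-2].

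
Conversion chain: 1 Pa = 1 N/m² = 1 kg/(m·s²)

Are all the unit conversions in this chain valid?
The chain is correct (no errors).

Correct: Pascal is Newton per square meter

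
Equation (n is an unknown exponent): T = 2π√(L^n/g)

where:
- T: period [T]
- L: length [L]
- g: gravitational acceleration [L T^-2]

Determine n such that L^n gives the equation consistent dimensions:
n = 1

T has dimensions [T]; L has dimensions [L].
With n = 1: 2π√(L^1/g) has dimensions [T], matching the LHS ✓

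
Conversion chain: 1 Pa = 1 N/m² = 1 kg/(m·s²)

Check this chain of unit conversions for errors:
The chain is correct (no errors).

Correct: Pascal is Newton per square meter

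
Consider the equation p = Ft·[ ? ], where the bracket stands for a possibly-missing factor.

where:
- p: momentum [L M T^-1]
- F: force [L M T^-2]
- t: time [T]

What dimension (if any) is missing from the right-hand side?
Nothing is missing — the bracketed factor must be dimensionless.

p has dimensions [L M T^-1] and Ft already has dimensions [L M T^-1], so p = Ft is dimensionally complete.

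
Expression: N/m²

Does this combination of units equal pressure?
Yes

The expression N/m² has dimensions [L^-1 M T^-2], which is exactly pressure [L^-1 M T^-2].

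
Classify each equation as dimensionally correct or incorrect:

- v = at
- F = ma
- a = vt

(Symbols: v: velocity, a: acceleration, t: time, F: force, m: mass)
Dimensionally correct: v = at, F = ma
Dimensionally incorrect: a = vt
Ordered (correct first, then incorrect): v = at, F = ma, a = vt

- v = at: LHS [L T^-1], RHS [L T^-1] → correct ✓
- F = ma: LHS [L M T^-2], RHS [L M T^-2] → correct ✓
- a = vt: LHS [L T^-2], RHS [L] → incorrect ✗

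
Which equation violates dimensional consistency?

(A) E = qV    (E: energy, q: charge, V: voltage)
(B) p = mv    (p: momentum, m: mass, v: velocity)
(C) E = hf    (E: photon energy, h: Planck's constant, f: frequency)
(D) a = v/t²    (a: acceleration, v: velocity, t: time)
(D) a = v/t²

The equation (D) a = v/t² is dimensionally incorrect.

LHS (a): [L T^-2]
RHS (v/t²): [L T^-3] ✗

The dimensions do not match. The other three equations balance.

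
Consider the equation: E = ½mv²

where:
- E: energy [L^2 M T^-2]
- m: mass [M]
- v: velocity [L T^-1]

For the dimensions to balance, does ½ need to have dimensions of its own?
No

E has dimensions [L^2 M T^-2] and mv² already has dimensions [L^2 M T^-2], so the equation balances without ½ contributing any dimensions. ½ is a pure (dimensionless) number; changing or removing it would not affect dimensional consistency.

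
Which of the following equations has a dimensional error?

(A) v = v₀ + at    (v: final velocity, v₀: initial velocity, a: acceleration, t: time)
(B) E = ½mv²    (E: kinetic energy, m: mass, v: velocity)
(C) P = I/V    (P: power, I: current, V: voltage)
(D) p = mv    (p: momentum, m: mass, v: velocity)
(C) P = I/V

The equation (C) P = I/V is dimensionally incorrect.

LHS (P): [L^2 M T^-3]
RHS (I/V): [I^2 L^-2 M^-1 T^3] ✗

The dimensions do not match. The other three equations balance.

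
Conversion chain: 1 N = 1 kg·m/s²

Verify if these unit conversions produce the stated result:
The chain is correct (no errors).

Correct: Newton is defined as kg·m/s²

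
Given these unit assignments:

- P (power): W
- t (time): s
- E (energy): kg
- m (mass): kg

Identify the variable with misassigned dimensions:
E

The variable E (energy) should have units J, not kg.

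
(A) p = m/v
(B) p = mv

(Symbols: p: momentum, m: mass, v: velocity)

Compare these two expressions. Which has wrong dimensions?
(A)

(A) p = m/v: LHS [L M T^-1], RHS [L^-1 M T] ✗
(B) p = mv: LHS [L M T^-1], RHS [L M T^-1] ✓

Expression (A) p = m/v is dimensionally incorrect.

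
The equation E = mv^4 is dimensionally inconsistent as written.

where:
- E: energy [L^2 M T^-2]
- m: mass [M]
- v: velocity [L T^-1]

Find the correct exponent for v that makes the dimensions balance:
The exponent of v should be 2: E = mv^2

The LHS E has dimensions [L^2 M T^-2]; v has dimensions [L T^-1].
As written, the RHS mv^4 (exponent 4 on v) has dimensions [L^4 M T^-4], which does not match.
With exponent 2, the RHS mv^2 has dimensions [L^2 M T^-2], matching the LHS.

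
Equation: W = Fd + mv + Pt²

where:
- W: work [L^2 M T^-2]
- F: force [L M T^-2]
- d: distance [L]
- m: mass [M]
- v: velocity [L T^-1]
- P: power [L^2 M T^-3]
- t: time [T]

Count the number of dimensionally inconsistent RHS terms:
2

LHS W: [L^2 M T^-2]
- Fd: [L^2 M T^-2] ✓
- mv: [L M T^-1] ✗
- Pt²: [L^2 M T^-1] ✗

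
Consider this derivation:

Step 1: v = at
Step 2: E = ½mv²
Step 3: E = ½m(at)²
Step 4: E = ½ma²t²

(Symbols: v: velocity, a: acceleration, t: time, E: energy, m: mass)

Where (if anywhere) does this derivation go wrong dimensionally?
No step introduces an error — all steps are dimensionally consistent.

Step 1: v = at → LHS [L T^-1], RHS [L T^-1] ✓
Step 2: E = ½mv² → LHS [L^2 M T^-2], RHS [L^2 M T^-2] ✓
Step 3: E = ½m(at)² → LHS [L^2 M T^-2], RHS [L^2 M T^-2] ✓
Step 4: E = ½ma²t² → LHS [L^2 M T^-2], RHS [L^2 M T^-2] ✓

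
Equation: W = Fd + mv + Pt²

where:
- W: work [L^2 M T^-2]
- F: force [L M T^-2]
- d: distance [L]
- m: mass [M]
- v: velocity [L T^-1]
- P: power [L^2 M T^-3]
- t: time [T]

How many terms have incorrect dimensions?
2

LHS W: [L^2 M T^-2]
- Fd: [L^2 M T^-2] ✓
- mv: [L M T^-1] ✗
- Pt²: [L^2 M T^-1] ✗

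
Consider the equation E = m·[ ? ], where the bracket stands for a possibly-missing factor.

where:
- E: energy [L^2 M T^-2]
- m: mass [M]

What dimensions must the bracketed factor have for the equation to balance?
[L^2 T^-2] — velocity squared (e.g. v²)

E has dimensions [L^2 M T^-2]; m has dimensions [M].
The bracketed factor must supply [L^2 M T^-2] / [M] = [L^2 T^-2].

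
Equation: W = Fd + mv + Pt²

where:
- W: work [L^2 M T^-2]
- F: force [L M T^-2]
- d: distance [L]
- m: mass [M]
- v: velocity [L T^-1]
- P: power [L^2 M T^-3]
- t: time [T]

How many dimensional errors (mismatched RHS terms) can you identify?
2

LHS W: [L^2 M T^-2]
- Fd: [L^2 M T^-2] ✓
- mv: [L M T^-1] ✗
- Pt²: [L^2 M T^-1] ✗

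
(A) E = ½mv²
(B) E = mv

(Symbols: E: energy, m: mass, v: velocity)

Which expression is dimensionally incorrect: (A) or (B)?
(B)

(A) E = ½mv²: LHS [L^2 M T^-2], RHS [L^2 M T^-2] ✓
(B) E = mv: LHS [L^2 M T^-2], RHS [L M T^-1] ✗

Expression (B) E = mv is dimensionally incorrect.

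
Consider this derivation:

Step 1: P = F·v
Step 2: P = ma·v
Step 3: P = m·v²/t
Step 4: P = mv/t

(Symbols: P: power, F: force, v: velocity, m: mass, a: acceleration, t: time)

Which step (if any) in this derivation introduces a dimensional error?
Step 4

Step 1: P = F·v → LHS [L^2 M T^-3], RHS [L^2 M T^-3] ✓
Step 2: P = ma·v → LHS [L^2 M T^-3], RHS [L^2 M T^-3] ✓
Step 3: P = m·v²/t → LHS [L^2 M T^-3], RHS [L^2 M T^-3] ✓
Step 4: P = mv/t → LHS [L^2 M T^-3], RHS [L M T^-2] ✗

The first dimensional inconsistency appears in step 4: P = mv/t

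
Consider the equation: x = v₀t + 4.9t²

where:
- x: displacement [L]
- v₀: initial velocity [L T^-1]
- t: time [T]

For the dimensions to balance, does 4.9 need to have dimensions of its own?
Yes

x has dimensions [L], while t² alone has dimensions [T^2]. For the equation to balance, the factor 4.9 must carry dimensions [L T^-2] — it is a dimensional constant (a numerical value of a physical quantity with its units suppressed), not a pure number.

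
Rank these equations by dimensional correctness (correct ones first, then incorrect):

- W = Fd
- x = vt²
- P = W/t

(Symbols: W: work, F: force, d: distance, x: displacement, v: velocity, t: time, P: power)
Dimensionally correct: W = Fd, P = W/t
Dimensionally incorrect: x = vt²
Ordered (correct first, then incorrect): W = Fd, P = W/t, x = vt²

- W = Fd: LHS [L^2 M T^-2], RHS [L^2 M T^-2] → correct ✓
- x = vt²: LHS [L], RHS [L T] → incorrect ✗
- P = W/t: LHS [L^2 M T^-3], RHS [L^2 M T^-3] → correct ✓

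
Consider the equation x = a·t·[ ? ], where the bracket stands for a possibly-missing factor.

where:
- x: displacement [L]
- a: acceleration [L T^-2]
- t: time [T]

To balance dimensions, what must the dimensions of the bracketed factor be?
[T] — time (e.g. t)

x has dimensions [L]; a·t has dimensions [L T^-1].
The bracketed factor must supply [L] / [L T^-1] = [T].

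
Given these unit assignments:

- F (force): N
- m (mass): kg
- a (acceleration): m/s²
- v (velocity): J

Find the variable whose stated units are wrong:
v

The variable v (velocity) should have units m/s, not J.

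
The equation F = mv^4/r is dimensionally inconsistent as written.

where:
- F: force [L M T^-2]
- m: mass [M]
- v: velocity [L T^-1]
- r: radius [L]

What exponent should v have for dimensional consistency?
The exponent of v should be 2: F = mv^2/r

The LHS F has dimensions [L M T^-2]; v has dimensions [L T^-1].
As written, the RHS mv^4/r (exponent 4 on v) has dimensions [L^3 M T^-4], which does not match.
With exponent 2, the RHS mv^2/r has dimensions [L M T^-2], matching the LHS.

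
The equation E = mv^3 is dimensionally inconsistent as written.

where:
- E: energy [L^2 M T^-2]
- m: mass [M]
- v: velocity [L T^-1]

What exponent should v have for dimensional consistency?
The exponent of v should be 2: E = mv^2

The LHS E has dimensions [L^2 M T^-2]; v has dimensions [L T^-1].
As written, the RHS mv^3 (exponent 3 on v) has dimensions [L^3 M T^-3], which does not match.
With exponent 2, the RHS mv^2 has dimensions [L^2 M T^-2], matching the LHS.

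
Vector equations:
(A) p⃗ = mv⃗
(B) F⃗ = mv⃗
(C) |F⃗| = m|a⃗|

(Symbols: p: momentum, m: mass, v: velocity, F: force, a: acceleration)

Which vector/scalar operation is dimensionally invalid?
(B) F⃗ = mv⃗

(A) p⃗ = mv⃗: LHS [L M T^-1], RHS [L M T^-1] ✓ — mass (scalar) times velocity (vector)
(B) F⃗ = mv⃗: LHS [L M T^-2], RHS [L M T^-1] ✗ — mass times velocity is momentum, not force; should be ma⃗
(C) |F⃗| = m|a⃗|: LHS [L M T^-2], RHS [L M T^-2] ✓ — magnitudes of vectors are scalars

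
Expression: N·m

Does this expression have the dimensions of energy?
Yes

The expression N·m has dimensions [L^2 M T^-2], which is exactly energy [L^2 M T^-2].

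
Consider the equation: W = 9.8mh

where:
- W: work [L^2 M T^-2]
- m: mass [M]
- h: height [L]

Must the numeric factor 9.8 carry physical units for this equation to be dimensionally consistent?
Yes

W has dimensions [L^2 M T^-2], while mh alone has dimensions [L M]. For the equation to balance, the factor 9.8 must carry dimensions [L T^-2] — it is a dimensional constant (a numerical value of a physical quantity with its units suppressed), not a pure number.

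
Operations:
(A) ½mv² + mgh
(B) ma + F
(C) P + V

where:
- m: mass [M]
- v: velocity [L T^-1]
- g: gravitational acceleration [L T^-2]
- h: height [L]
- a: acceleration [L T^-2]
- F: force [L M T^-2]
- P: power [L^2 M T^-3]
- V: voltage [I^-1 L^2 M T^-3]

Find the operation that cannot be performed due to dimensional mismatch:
(C) P + V

(A) ½mv² + mgh: ½mv² [L^2 M T^-2] and mgh [L^2 M T^-2] — same dimensions ✓
(B) ma + F: ma [L M T^-2] and F [L M T^-2] — same dimensions ✓
(C) P + V: P [L^2 M T^-3] and V [I^-1 L^2 M T^-3] — different dimensions cannot be added/subtracted ✗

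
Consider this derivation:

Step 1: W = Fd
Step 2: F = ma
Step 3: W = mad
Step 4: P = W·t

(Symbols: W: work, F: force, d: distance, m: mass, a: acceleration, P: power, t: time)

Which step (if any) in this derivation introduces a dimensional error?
Step 4

Step 1: W = Fd → LHS [L^2 M T^-2], RHS [L^2 M T^-2] ✓
Step 2: F = ma → LHS [L M T^-2], RHS [L M T^-2] ✓
Step 3: W = mad → LHS [L^2 M T^-2], RHS [L^2 M T^-2] ✓
Step 4: P = W·t → LHS [L^2 M T^-3], RHS [L^2 M T^-1] ✗

The first dimensional inconsistency appears in step 4: P = W·t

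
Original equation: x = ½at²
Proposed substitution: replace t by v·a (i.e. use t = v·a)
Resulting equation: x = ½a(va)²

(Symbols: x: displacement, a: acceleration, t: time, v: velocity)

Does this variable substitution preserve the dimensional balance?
No

[t] = [T] and [v·a] = [L^2 T^-3]. These differ, so the substitution replaces a quantity by one of different dimensions and the result x = ½a(va)² has LHS [L] vs RHS [L^5 T^-8] — inconsistent.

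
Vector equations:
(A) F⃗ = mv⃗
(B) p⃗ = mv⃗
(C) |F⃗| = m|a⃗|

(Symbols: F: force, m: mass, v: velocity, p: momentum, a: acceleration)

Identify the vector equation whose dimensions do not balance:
(A) F⃗ = mv⃗

(A) F⃗ = mv⃗: LHS [L M T^-2], RHS [L M T^-1] ✗ — mass times velocity is momentum, not force; should be ma⃗
(B) p⃗ = mv⃗: LHS [L M T^-1], RHS [L M T^-1] ✓ — mass (scalar) times velocity (vector)
(C) |F⃗| = m|a⃗|: LHS [L M T^-2], RHS [L M T^-2] ✓ — magnitudes of vectors are scalars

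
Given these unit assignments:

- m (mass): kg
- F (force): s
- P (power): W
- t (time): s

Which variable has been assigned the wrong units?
F

The variable F (force) should have units N, not s.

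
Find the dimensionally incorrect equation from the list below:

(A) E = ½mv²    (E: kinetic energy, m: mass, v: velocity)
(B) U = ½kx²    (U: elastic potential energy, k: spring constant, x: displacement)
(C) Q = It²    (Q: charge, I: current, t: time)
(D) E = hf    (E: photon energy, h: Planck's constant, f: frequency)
(C) Q = It²

The equation (C) Q = It² is dimensionally incorrect.

LHS (Q): [I T]
RHS (It²): [I T^2] ✗

The dimensions do not match. The other three equations balance.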